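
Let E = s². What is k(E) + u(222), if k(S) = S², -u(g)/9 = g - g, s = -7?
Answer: 2401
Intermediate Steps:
u(g) = 0 (u(g) = -9*(g - g) = -9*0 = 0)
E = 49 (E = (-7)² = 49)
k(E) + u(222) = 49² + 0 = 2401 + 0 = 2401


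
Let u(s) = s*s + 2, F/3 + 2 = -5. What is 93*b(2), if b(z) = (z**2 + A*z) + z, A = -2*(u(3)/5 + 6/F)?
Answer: -5394/35 ≈ -154.11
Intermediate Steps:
F = -21 (F = -6 + 3*(-5) = -6 - 15 = -21)
u(s) = 2 + s**2 (u(s) = s**2 + 2 = 2 + s**2)
A = -134/35 (A = -2*((2 + 3**2)/5 + 6/(-21)) = -2*((2 + 9)*(1/5) + 6*(-1/21)) = -2*(11*(1/5) - 2/7) = -2*(11/5 - 2/7) = -2*67/35 = -134/35 ≈ -3.8286)
b(z) = z**2 - 99*z/35 (b(z) = (z**2 - 134*z/35) + z = z**2 - 99*z/35)
93*b(2) = 93*((1/35)*2*(-99 + 35*2)) = 93*((1/35)*2*(-99 + 70)) = 93*((1/35)*2*(-29)) = 93*(-58/35) = -5394/35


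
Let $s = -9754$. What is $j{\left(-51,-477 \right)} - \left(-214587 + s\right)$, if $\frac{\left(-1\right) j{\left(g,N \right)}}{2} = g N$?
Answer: $175687$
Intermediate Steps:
$j{\left(g,N \right)} = - 2 N g$ ($j{\left(g,N \right)} = - 2 g N = - 2 N g$)
$j{\left(-51,-477 \right)} - \left(-214587 + s\right) = \left(-2\right) \left(-477\right) \left(-51\right) - \left(-214587 - 9754\right) = -48654 - -224341 = -48654 + 224341 = 175687$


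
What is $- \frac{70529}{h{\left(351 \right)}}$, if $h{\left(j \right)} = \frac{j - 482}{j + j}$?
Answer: $\frac{49511358}{131} \approx 3.7795 \cdot 10^{5}$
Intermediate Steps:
$h{\left(j \right)} = \frac{-482 + j}{2 j}$
$- \frac{70529}{h{\left(351 \right)}} = - \frac{70529}{\frac{1}{2} \cdot \frac{1}{351} \left(-482 + 351\right)} = - \frac{70529}{\frac{1}{2} \cdot \frac{1}{351} \left(-131\right)} = - \frac{70529}{- \frac{131}{702}} = \left(-70529\right) \left(- \frac{702}{131}\right) = \frac{49511358}{131}$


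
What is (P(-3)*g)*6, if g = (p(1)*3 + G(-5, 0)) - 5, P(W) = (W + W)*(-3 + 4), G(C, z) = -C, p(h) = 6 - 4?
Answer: -216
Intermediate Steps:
p(h) = 2
P(W) = 2*W (P(W) = (2*W)*1 = 2*W)
g = 6 (g = (2*3 - 1*(-5)) - 5 = (6 + 5) - 5 = 11 - 5 = 6)
(P(-3)*g)*6 = ((2*(-3))*6)*6 = -6*6*6 = -36*6 = -216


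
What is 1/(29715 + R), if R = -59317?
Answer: -1/29602 ≈ -3.3782e-5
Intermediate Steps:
1/(29715 + R) = 1/(29715 - 59317) = 1/(-29602) = -1/29602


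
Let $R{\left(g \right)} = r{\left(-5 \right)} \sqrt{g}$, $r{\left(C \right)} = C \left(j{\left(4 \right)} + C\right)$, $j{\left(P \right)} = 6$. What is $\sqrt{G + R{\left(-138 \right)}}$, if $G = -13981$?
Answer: $\sqrt{-13981 - 5 i \sqrt{138}} \approx 0.2484 - 118.24 i$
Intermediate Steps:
$r{\left(C \right)} = C \left(6 + C\right)$
$R{\left(g \right)} = - 5 \sqrt{g}$ ($R{\left(g \right)} = - 5 \left(6 - 5\right) \sqrt{g} = \left(-5\right) 1 \sqrt{g} = - 5 \sqrt{g}$)
$\sqrt{G + R{\left(-138 \right)}} = \sqrt{-13981 - 5 \sqrt{-138}} = \sqrt{-13981 - 5 i \sqrt{138}}$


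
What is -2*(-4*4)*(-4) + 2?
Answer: -126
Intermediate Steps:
-2*(-4*4)*(-4) + 2 = -(-32)*(-4) + 2 = -2*64 + 2 = -128 + 2 = -126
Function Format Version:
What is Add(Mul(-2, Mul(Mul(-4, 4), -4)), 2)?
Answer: -126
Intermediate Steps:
Add(Mul(-2, Mul(Mul(-4, 4), -4)), 2) = Add(Mul(-2, Mul(-16, -4)), 2) = Add(Mul(-2, 64), 2) = Add(-128, 2) = -126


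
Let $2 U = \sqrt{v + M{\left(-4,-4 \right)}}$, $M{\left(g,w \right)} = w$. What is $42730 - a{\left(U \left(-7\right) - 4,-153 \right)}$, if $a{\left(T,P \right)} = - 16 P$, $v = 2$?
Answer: $40282$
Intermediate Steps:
$U = \frac{i \sqrt{2}}{2}$ ($U = \frac{\sqrt{2 - 4}}{2} = \frac{\sqrt{-2}}{2} = \frac{i \sqrt{2}}{2} \approx 0.70711 i$)
$42730 - a{\left(U \left(-7\right) - 4,-153 \right)} = 42730 - \left(-16\right) \left(-153\right) = 42730 - 2448 = 40282$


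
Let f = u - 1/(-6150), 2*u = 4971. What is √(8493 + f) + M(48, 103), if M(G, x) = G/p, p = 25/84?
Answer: 4032/25 + 2*√1038085806/615 ≈ 266.06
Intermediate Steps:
p = 25/84 (p = 25*(1/84) = 25/84 ≈ 0.29762)
u = 4971/2 (u = (½)*4971 = 4971/2 ≈ 2485.5)
f = 7642913/3075 (f = 4971/2 - 1/(-6150) = 4971/2 - 1*(-1/6150) = 4971/2 + 1/6150 = 7642913/3075 ≈ 2485.5)
M(G, x) = 84*G/25 (M(G, x) = G/(25/84) = G*(84/25) = 84*G/25)
√(8493 + f) + M(48, 103) = √(8493 + 7642913/3075) + (84/25)*48 = √(33758888/3075) + 4032/25 = 2*√1038085806/615 + 4032/25 = 4032/25 + 2*√1038085806/615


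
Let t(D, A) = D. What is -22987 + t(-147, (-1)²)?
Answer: -23134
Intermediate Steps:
-22987 + t(-147, (-1)²) = -22987 - 147 = -23134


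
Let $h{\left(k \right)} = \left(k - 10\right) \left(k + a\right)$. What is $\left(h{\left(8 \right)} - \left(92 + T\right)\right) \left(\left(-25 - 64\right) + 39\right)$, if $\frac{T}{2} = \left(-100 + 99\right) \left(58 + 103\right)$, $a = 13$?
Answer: $-9400$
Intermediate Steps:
$T = -322$ ($T = 2 \left(-100 + 99\right) \left(58 + 103\right) = 2 \left(\left(-1\right) 161\right) = 2 \left(-161\right) = -322$)
$h{\left(k \right)} = \left(-10 + k\right) \left(13 + k\right)$ ($h{\left(k \right)} = \left(k - 10\right) \left(k + 13\right) = \left(-10 + k\right) \left(13 + k\right)$)
$\left(h{\left(8 \right)} - \left(92 + T\right)\right) \left(\left(-25 - 64\right) + 39\right) = \left(\left(-130 + 8^{2} + 3 \cdot 8\right) - -230\right) \left(\left(-25 - 64\right) + 39\right) = \left(\left(-130 + 64 + 24\right) + \left(-92 + 322\right)\right) \left(-89 + 39\right) = \left(-42 + 230\right) \left(-50\right) = 188 \left(-50\right) = -9400$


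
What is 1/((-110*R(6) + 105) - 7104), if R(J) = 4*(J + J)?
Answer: -1/12279 ≈ -8.1440e-5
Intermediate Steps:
R(J) = 8*J (R(J) = 4*(2*J) = 8*J)
1/((-110*R(6) + 105) - 7104) = 1/((-880*6 + 105) - 7104) = 1/((-110*48 + 105) - 7104) = 1/((-5280 + 105) - 7104) = 1/(-5175 - 7104) = 1/(-12279) = -1/12279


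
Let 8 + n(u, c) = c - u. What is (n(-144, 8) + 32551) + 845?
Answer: 33540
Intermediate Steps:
n(u, c) = -8 + c - u (n(u, c) = -8 + (c - u) = -8 + c - u)
(n(-144, 8) + 32551) + 845 = ((-8 + 8 - 1*(-144)) + 32551) + 845 = ((-8 + 8 + 144) + 32551) + 845 = (144 + 32551) + 845 = 32695 + 845 = 33540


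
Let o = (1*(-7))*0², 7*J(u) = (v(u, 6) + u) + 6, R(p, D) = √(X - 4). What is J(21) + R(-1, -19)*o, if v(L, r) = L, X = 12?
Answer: 48/7 ≈ 6.8571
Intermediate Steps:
R(p, D) = 2*√2 (R(p, D) = √(12 - 4) = √8 = 2*√2)
J(u) = 6/7 + 2*u/7 (J(u) = ((u + u) + 6)/7 = (2*u + 6)/7 = (6 + 2*u)/7 = 6/7 + 2*u/7)
o = 0 (o = -7*0 = 0)
J(21) + R(-1, -19)*o = (6/7 + (2/7)*21) + (2*√2)*0 = (6/7 + 6) + 0 = 48/7 + 0 = 48/7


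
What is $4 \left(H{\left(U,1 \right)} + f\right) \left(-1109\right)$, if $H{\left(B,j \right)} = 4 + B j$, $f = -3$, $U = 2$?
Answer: $-13308$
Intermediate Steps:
$4 \left(H{\left(U,1 \right)} + f\right) \left(-1109\right) = 4 \left(\left(4 + 2 \cdot 1\right) - 3\right) \left(-1109\right) = 4 \left(\left(4 + 2\right) - 3\right) \left(-1109\right) = 4 \left(6 - 3\right) \left(-1109\right) = 4 \cdot 3 \left(-1109\right) = 12 \left(-1109\right) = -13308$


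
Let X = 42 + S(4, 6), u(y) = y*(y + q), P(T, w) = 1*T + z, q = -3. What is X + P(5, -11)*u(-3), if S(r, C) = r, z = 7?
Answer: 262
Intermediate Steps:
P(T, w) = 7 + T (P(T, w) = 1*T + 7 = T + 7 = 7 + T)
u(y) = y*(-3 + y) (u(y) = y*(y - 3) = y*(-3 + y))
X = 46 (X = 42 + 4 = 46)
X + P(5, -11)*u(-3) = 46 + (7 + 5)*(-3*(-3 - 3)) = 46 + 12*(-3*(-6)) = 46 + 12*18 = 46 + 216 = 262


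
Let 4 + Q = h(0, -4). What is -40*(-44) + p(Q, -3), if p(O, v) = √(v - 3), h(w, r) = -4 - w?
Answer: 1760 + I*√6 ≈ 1760.0 + 2.4495*I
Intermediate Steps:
Q = -8 (Q = -4 + (-4 - 1*0) = -4 + (-4 + 0) = -4 - 4 = -8)
p(O, v) = √(-3 + v)
-40*(-44) + p(Q, -3) = -40*(-44) + √(-3 - 3) = 1760 + √(-6) = 1760 + I*√6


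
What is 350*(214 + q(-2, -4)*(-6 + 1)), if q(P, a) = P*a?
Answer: 60900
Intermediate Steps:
350*(214 + q(-2, -4)*(-6 + 1)) = 350*(214 + (-2*(-4))*(-6 + 1)) = 350*(214 + 8*(-5)) = 350*(214 - 40) = 350*174 = 60900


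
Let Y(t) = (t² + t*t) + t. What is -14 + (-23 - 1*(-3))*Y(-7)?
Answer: -1834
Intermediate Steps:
Y(t) = t + 2*t² (Y(t) = (t² + t²) + t = 2*t² + t = t + 2*t²)
-14 + (-23 - 1*(-3))*Y(-7) = -14 + (-23 - 1*(-3))*(-7*(1 + 2*(-7))) = -14 + (-23 + 3)*(-7*(1 - 14)) = -14 - (-140)*(-13) = -14 - 20*91 = -14 - 1820 = -1834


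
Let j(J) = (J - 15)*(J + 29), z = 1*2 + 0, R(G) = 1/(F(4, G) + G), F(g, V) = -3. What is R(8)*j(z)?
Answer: -403/5 ≈ -80.600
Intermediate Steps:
R(G) = 1/(-3 + G)
z = 2 (z = 2 + 0 = 2)
j(J) = (-15 + J)*(29 + J)
R(8)*j(z) = (-435 + 2² + 14*2)/(-3 + 8) = (-435 + 4 + 28)/5 = (⅕)*(-403) = -403/5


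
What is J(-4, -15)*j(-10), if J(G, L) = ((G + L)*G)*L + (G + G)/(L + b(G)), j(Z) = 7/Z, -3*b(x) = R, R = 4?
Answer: 27918/35 ≈ 797.66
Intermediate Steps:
b(x) = -4/3 (b(x) = -⅓*4 = -4/3)
J(G, L) = 2*G/(-4/3 + L) + G*L*(G + L) (J(G, L) = ((G + L)*G)*L + (G + G)/(L - 4/3) = (G*(G + L))*L + (2*G)/(-4/3 + L) = G*L*(G + L) + 2*G/(-4/3 + L) = 2*G/(-4/3 + L) + G*L*(G + L))
J(-4, -15)*j(-10) = (-4*(6 - 4*(-15)² + 3*(-15)³ - 4*(-4)*(-15) + 3*(-4)*(-15)²)/(-4 + 3*(-15)))*(7/(-10)) = (-4*(6 - 4*225 + 3*(-3375) - 240 + 3*(-4)*225)/(-4 - 45))*(7*(-⅒)) = -4*(6 - 900 - 10125 - 240 - 2700)/(-49)*(-7/10) = -4*(-1/49)*(-13959)*(-7/10) = -55836/49*(-7/10) = 27918/35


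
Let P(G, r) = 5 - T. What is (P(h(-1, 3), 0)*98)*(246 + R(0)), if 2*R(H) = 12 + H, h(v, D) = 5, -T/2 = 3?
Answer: 271656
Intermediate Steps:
T = -6 (T = -2*3 = -6)
P(G, r) = 11 (P(G, r) = 5 - 1*(-6) = 5 + 6 = 11)
R(H) = 6 + H/2 (R(H) = (12 + H)/2 = 6 + H/2)
(P(h(-1, 3), 0)*98)*(246 + R(0)) = (11*98)*(246 + (6 + (½)*0)) = 1078*(246 + (6 + 0)) = 1078*(246 + 6) = 1078*252 = 271656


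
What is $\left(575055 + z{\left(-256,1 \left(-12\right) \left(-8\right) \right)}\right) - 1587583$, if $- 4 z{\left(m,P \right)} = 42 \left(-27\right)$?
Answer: $- \frac{2024489}{2} \approx -1.0122 \cdot 10^{6}$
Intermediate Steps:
$z{\left(m,P \right)} = \frac{567}{2}$ ($z{\left(m,P \right)} = - \frac{42 \left(-27\right)}{4} = \left(- \frac{1}{4}\right) \left(-1134\right) = \frac{567}{2}$)
$\left(575055 + z{\left(-256,1 \left(-12\right) \left(-8\right) \right)}\right) - 1587583 = \left(575055 + \frac{567}{2}\right) - 1587583 = \frac{1150677}{2} - 1587583 = - \frac{2024489}{2}$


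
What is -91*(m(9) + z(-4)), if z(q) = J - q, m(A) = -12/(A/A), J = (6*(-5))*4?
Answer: 11648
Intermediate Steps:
J = -120 (J = -30*4 = -120)
m(A) = -12 (m(A) = -12/1 = -12*1 = -12)
z(q) = -120 - q
-91*(m(9) + z(-4)) = -91*(-12 + (-120 - 1*(-4))) = -91*(-12 + (-120 + 4)) = -91*(-12 - 116) = -91*(-128) = 11648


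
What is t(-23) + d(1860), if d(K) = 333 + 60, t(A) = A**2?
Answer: 922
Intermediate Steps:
d(K) = 393
t(-23) + d(1860) = (-23)**2 + 393 = 529 + 393 = 922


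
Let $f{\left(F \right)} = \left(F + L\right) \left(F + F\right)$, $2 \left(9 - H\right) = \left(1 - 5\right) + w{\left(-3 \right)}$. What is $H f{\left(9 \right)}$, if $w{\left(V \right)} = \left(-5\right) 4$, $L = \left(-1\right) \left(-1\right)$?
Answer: $3780$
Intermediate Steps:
$L = 1$
$w{\left(V \right)} = -20$
$H = 21$ ($H = 9 - \frac{\left(1 - 5\right) - 20}{2} = 9 - \frac{-4 - 20}{2} = 9 - -12 = 9 + 12 = 21$)
$f{\left(F \right)} = 2 F \left(1 + F\right)$ ($f{\left(F \right)} = \left(F + 1\right) \left(F + F\right) = \left(1 + F\right) 2 F = 2 F \left(1 + F\right)$)
$H f{\left(9 \right)} = 21 \cdot 2 \cdot 9 \left(1 + 9\right) = 21 \cdot 2 \cdot 9 \cdot 10 = 21 \cdot 180 = 3780$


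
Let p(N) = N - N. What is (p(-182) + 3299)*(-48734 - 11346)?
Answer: -198203920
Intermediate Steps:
p(N) = 0
(p(-182) + 3299)*(-48734 - 11346) = (0 + 3299)*(-48734 - 11346) = 3299*(-60080) = -198203920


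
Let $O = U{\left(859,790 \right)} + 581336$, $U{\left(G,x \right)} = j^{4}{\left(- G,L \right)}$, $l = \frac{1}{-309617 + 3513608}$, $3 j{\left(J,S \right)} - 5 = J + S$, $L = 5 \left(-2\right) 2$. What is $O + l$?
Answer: $\frac{207744509293120417}{28835919} \approx 7.2044 \cdot 10^{9}$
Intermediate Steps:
$L = -20$ ($L = \left(-10\right) 2 = -20$)
$j{\left(J,S \right)} = \frac{5}{3} + \frac{J}{3} + \frac{S}{3}$ ($j{\left(J,S \right)} = \frac{5}{3} + \frac{J + S}{3} = \frac{5}{3} + \left(\frac{J}{3} + \frac{S}{3}\right) = \frac{5}{3} + \frac{J}{3} + \frac{S}{3}$)
$l = \frac{1}{3203991} \approx 3.1211 \cdot 10^{-7}$
$U{\left(G,x \right)} = \left(-5 - \frac{G}{3}\right)^{4}$ ($U{\left(G,x \right)} = \left(\frac{5}{3} + \frac{\left(-1\right) G}{3} + \frac{1}{3} \left(-20\right)\right)^{4} = \left(\frac{5}{3} - \frac{G}{3} - \frac{20}{3}\right)^{4} = \left(-5 - \frac{G}{3}\right)^{4}$)
$O = \frac{583553631592}{81}$ ($O = \frac{\left(15 + 859\right)^{4}}{81} + 581336 = \frac{874^{4}}{81} + 581336 = \frac{1}{81} \cdot 583506543376 + 581336 = \frac{583506543376}{81} + 581336 = \frac{583553631592}{81} \approx 7.2044 \cdot 10^{9}$)
$O + l = \frac{583553631592}{81} + \frac{1}{3203991} = \frac{207744509293120417}{28835919}$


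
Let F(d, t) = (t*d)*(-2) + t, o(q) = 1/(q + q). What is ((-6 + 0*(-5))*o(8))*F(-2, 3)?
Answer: -45/8 ≈ -5.6250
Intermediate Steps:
o(q) = 1/(2*q)
F(d, t) = t - 2*d*t (F(d, t) = (d*t)*(-2) + t = -2*d*t + t = t - 2*d*t)
((-6 + 0*(-5))*o(8))*F(-2, 3) = ((-6 + 0*(-5))*((½)/8))*(3*(1 - 2*(-2))) = ((-6 + 0)*((½)*(⅛)))*(3*(1 + 4)) = (-6*1/16)*(3*5) = -3/8*15 = -45/8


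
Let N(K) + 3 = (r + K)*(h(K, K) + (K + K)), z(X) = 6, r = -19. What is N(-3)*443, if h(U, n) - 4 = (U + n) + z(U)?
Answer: 18163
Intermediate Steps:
h(U, n) = 10 + U + n (h(U, n) = 4 + ((U + n) + 6) = 4 + (6 + U + n) = 10 + U + n)
N(K) = -3 + (-19 + K)*(10 + 4*K) (N(K) = -3 + (-19 + K)*((10 + K + K) + (K + K)) = -3 + (-19 + K)*((10 + 2*K) + 2*K) = -3 + (-19 + K)*(10 + 4*K))
N(-3)*443 = (-193 - 66*(-3) + 4*(-3)²)*443 = (-193 + 198 + 4*9)*443 = (-193 + 198 + 36)*443 = 41*443 = 18163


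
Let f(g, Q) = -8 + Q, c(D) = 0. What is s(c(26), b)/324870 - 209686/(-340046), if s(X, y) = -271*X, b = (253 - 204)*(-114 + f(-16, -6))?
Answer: 104843/170023 ≈ 0.61664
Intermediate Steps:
b = -6272 (b = (253 - 204)*(-114 + (-8 - 6)) = 49*(-114 - 14) = 49*(-128) = -6272)
s(c(26), b)/324870 - 209686/(-340046) = -271*0/324870 - 209686/(-340046) = 0*(1/324870) - 209686*(-1/340046) = 0 + 104843/170023 = 104843/170023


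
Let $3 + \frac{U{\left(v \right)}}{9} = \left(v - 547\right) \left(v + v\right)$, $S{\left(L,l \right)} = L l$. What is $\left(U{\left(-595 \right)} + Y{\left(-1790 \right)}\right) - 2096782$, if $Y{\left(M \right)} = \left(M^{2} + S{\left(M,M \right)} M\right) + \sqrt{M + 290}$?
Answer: $-5722000889 + 10 i \sqrt{15} \approx -5.722 \cdot 10^{9} + 38.73 i$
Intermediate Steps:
$U{\left(v \right)} = -27 + 18 v \left(-547 + v\right)$ ($U{\left(v \right)} = -27 + 9 \left(v - 547\right) \left(v + v\right) = -27 + 9 \left(-547 + v\right) 2 v = -27 + 9 \cdot 2 v \left(-547 + v\right) = -27 + 18 v \left(-547 + v\right)$)
$Y{\left(M \right)} = M^{2} + M^{3} + \sqrt{290 + M}$ ($Y{\left(M \right)} = \left(M^{2} + M M M\right) + \sqrt{M + 290} = \left(M^{2} + M^{2} M\right) + \sqrt{290 + M} = \left(M^{2} + M^{3}\right) + \sqrt{290 + M} = M^{2} + M^{3} + \sqrt{290 + M}$)
$\left(U{\left(-595 \right)} + Y{\left(-1790 \right)}\right) - 2096782 = \left(\left(-27 - -5858370 + 18 \left(-595\right)^{2}\right) + \left(\left(-1790\right)^{2} + \left(-1790\right)^{3} + \sqrt{290 - 1790}\right)\right) - 2096782 = \left(\left(-27 + 5858370 + 18 \cdot 354025\right) + \left(3204100 - 5735339000 + \sqrt{-1500}\right)\right) - 2096782 = \left(\left(-27 + 5858370 + 6372450\right) + \left(3204100 - 5735339000 + 10 i \sqrt{15}\right)\right) - 2096782 = \left(12230793 - \left(5732134900 - 10 i \sqrt{15}\right)\right) - 2096782 = \left(-5719904107 + 10 i \sqrt{15}\right) - 2096782 = -5722000889 + 10 i \sqrt{15}$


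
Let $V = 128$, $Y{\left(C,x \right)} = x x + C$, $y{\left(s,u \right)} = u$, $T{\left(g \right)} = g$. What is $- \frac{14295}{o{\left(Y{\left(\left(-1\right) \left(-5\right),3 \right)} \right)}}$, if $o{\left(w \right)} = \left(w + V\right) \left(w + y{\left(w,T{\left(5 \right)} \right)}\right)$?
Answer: $- \frac{14295}{2698} \approx -5.2984$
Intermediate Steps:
$Y{\left(C,x \right)} = C + x^{2}$ ($Y{\left(C,x \right)} = x^{2} + C = C + x^{2}$)
$o{\left(w \right)} = \left(5 + w\right) \left(128 + w\right)$ ($o{\left(w \right)} = \left(w + 128\right) \left(w + 5\right) = \left(128 + w\right) \left(5 + w\right) = \left(5 + w\right) \left(128 + w\right)$)
$- \frac{14295}{o{\left(Y{\left(\left(-1\right) \left(-5\right),3 \right)} \right)}} = - \frac{14295}{640 + \left(\left(-1\right) \left(-5\right) + 3^{2}\right)^{2} + 133 \left(\left(-1\right) \left(-5\right) + 3^{2}\right)} = - \frac{14295}{640 + \left(5 + 9\right)^{2} + 133 \left(5 + 9\right)} = - \frac{14295}{640 + 14^{2} + 133 \cdot 14} = - \frac{14295}{640 + 196 + 1862} = - \frac{14295}{2698}$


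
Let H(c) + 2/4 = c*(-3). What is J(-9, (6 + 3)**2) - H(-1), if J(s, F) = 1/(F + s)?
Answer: -179/72 ≈ -2.4861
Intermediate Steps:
H(c) = -1/2 - 3*c (H(c) = -1/2 + c*(-3) = -1/2 - 3*c)
J(-9, (6 + 3)**2) - H(-1) = 1/((6 + 3)**2 - 9) - (-1/2 - 3*(-1)) = 1/(9**2 - 9) - (-1/2 + 3) = 1/(81 - 9) - 1*5/2 = 1/72 - 5/2 = -179/72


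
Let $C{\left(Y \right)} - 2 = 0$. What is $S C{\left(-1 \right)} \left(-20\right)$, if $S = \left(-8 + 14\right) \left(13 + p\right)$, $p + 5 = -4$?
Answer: $-960$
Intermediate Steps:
$p = -9$ ($p = -5 - 4 = -9$)
$C{\left(Y \right)} = 2$ ($C{\left(Y \right)} = 2 + 0 = 2$)
$S = 24$ ($S = \left(-8 + 14\right) \left(13 - 9\right) = 6 \cdot 4 = 24$)
$S C{\left(-1 \right)} \left(-20\right) = 24 \cdot 2 \left(-20\right) = 48 \left(-20\right) = -960$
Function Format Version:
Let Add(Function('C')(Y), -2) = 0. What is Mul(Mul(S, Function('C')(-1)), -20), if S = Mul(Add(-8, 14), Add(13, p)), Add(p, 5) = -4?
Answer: -960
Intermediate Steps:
p = -9 (p = Add(-5, -4) = -9)
Function('C')(Y) = 2 (Function('C')(Y) = Add(2, 0) = 2)
S = 24 (S = Mul(Add(-8, 14), Add(13, -9)) = Mul(6, 4) = 24)
Mul(Mul(S, Function('C')(-1)), -20) = Mul(Mul(24, 2), -20) = Mul(48, -20) = -960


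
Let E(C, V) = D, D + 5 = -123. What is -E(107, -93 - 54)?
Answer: 128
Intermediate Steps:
D = -128 (D = -5 - 123 = -128)
E(C, V) = -128
-E(107, -93 - 54) = -1*(-128) = 128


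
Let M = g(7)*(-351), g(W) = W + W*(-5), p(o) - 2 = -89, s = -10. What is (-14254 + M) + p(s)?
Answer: -4513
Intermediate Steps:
p(o) = -87 (p(o) = 2 - 89 = -87)
g(W) = -4*W (g(W) = W - 5*W = -4*W)
M = 9828 (M = -4*7*(-351) = -28*(-351) = 9828)
(-14254 + M) + p(s) = (-14254 + 9828) - 87 = -4426 - 87 = -4513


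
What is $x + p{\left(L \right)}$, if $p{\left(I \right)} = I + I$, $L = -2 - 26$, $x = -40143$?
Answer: $-40199$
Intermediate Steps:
$L = -28$ ($L = -2 - 26 = -28$)
$p{\left(I \right)} = 2 I$
$x + p{\left(L \right)} = -40143 + 2 \left(-28\right) = -40143 - 56 = -40199$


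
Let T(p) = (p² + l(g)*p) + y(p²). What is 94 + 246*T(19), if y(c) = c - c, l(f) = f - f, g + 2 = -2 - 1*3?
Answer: 88900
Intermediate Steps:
g = -7 (g = -2 + (-2 - 1*3) = -2 + (-2 - 3) = -2 - 5 = -7)
l(f) = 0
y(c) = 0
T(p) = p² (T(p) = (p² + 0*p) + 0 = (p² + 0) + 0 = p² + 0 = p²)
94 + 246*T(19) = 94 + 246*19² = 94 + 246*361 = 94 + 88806 = 88900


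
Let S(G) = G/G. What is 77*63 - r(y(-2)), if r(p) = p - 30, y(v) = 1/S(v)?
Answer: 4880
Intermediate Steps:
S(G) = 1
y(v) = 1 (y(v) = 1/1 = 1)
r(p) = -30 + p
77*63 - r(y(-2)) = 77*63 - (-30 + 1) = 4851 - 1*(-29) = 4851 + 29 = 4880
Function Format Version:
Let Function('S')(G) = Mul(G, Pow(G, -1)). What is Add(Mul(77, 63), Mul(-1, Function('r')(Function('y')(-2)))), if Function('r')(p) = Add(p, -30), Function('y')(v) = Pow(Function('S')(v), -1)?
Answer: 4880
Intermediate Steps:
Function('S')(G) = 1
Function('y')(v) = 1 (Function('y')(v) = Pow(1, -1) = 1)
Function('r')(p) = Add(-30, p)
Add(Mul(77, 63), Mul(-1, Function('r')(Function('y')(-2)))) = Add(Mul(77, 63), Mul(-1, Add(-30, 1))) = Add(4851, Mul(-1, -29)) = Add(4851, 29) = 4880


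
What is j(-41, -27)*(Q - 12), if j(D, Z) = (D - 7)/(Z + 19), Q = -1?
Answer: -78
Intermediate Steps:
j(D, Z) = (-7 + D)/(19 + Z)
j(-41, -27)*(Q - 12) = ((-7 - 41)/(19 - 27))*(-1 - 12) = (-48/(-8))*(-13) = -1/8*(-48)*(-13) = 6*(-13) = -78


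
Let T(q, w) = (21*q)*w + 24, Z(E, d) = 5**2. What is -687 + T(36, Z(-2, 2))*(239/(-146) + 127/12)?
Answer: 12308798/73 ≈ 1.6861e+5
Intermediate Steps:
Z(E, d) = 25
T(q, w) = 24 + 21*q*w (T(q, w) = 21*q*w + 24 = 24 + 21*q*w)
-687 + T(36, Z(-2, 2))*(239/(-146) + 127/12) = -687 + (24 + 21*36*25)*(239/(-146) + 127/12) = -687 + (24 + 18900)*(239*(-1/146) + 127*(1/12)) = -687 + 18924*(-239/146 + 127/12) = -687 + 18924*(7837/876) = -687 + 12358949/73 = 12308798/73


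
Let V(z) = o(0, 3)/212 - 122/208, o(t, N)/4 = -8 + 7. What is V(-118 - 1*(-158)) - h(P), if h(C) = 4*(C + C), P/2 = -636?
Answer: 56086775/5512 ≈ 10175.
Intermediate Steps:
P = -1272 (P = 2*(-636) = -1272)
h(C) = 8*C (h(C) = 4*(2*C) = 8*C)
o(t, N) = -4 (o(t, N) = 4*(-8 + 7) = 4*(-1) = -4)
V(z) = -3337/5512 (V(z) = -4/212 - 122/208 = -4*1/212 - 122*1/208 = -1/53 - 61/104 = -3337/5512)
V(-118 - 1*(-158)) - h(P) = -3337/5512 - 8*(-1272) = -3337/5512 - 1*(-10176) = -3337/5512 + 10176 = 56086775/5512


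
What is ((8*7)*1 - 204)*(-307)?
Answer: 45436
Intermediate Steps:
((8*7)*1 - 204)*(-307) = (56*1 - 204)*(-307) = (56 - 204)*(-307) = -148*(-307) = 45436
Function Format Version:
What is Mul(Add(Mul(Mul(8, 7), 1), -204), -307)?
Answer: 45436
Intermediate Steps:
Mul(Add(Mul(Mul(8, 7), 1), -204), -307) = Mul(Add(Mul(56, 1), -204), -307) = Mul(Add(56, -204), -307) = Mul(-148, -307) = 45436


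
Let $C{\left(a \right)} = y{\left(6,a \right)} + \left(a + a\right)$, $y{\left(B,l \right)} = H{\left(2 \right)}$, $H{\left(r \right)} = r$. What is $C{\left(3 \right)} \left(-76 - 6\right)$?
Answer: $-656$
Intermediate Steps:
$y{\left(B,l \right)} = 2$
$C{\left(a \right)} = 2 + 2 a$ ($C{\left(a \right)} = 2 + \left(a + a\right) = 2 + 2 a$)
$C{\left(3 \right)} \left(-76 - 6\right) = \left(2 + 2 \cdot 3\right) \left(-76 - 6\right) = \left(2 + 6\right) \left(-76 - 6\right) = 8 \left(-82\right) = -656$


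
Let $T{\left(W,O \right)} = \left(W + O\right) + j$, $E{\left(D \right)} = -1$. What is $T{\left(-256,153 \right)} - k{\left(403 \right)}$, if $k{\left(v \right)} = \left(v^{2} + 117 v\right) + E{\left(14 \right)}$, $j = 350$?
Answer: $-209312$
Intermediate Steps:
$T{\left(W,O \right)} = 350 + O + W$ ($T{\left(W,O \right)} = \left(W + O\right) + 350 = \left(O + W\right) + 350 = 350 + O + W$)
$k{\left(v \right)} = -1 + v^{2} + 117 v$ ($k{\left(v \right)} = \left(v^{2} + 117 v\right) - 1 = -1 + v^{2} + 117 v$)
$T{\left(-256,153 \right)} - k{\left(403 \right)} = \left(350 + 153 - 256\right) - \left(-1 + 403^{2} + 117 \cdot 403\right) = 247 - \left(-1 + 162409 + 47151\right) = 247 - 209559 = -209312$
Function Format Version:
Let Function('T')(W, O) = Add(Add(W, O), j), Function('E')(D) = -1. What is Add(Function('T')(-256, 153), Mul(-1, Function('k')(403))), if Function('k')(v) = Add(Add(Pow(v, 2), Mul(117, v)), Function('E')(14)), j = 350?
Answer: -209312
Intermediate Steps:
Function('T')(W, O) = Add(350, O, W) (Function('T')(W, O) = Add(Add(W, O), 350) = Add(Add(O, W), 350) = Add(350, O, W))
Function('k')(v) = Add(-1, Pow(v, 2), Mul(117, v)) (Function('k')(v) = Add(Add(Pow(v, 2), Mul(117, v)), -1) = Add(-1, Pow(v, 2), Mul(117, v)))
Add(Function('T')(-256, 153), Mul(-1, Function('k')(403))) = Add(Add(350, 153, -256), Mul(-1, Add(-1, Pow(403, 2), Mul(117, 403)))) = Add(247, Mul(-1, Add(-1, 162409, 47151))) = Add(247, Mul(-1, 209559)) = Add(247, -209559) = -209312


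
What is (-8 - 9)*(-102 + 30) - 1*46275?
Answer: -45051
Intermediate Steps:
(-8 - 9)*(-102 + 30) - 1*46275 = -17*(-72) - 46275 = 1224 - 46275 = -45051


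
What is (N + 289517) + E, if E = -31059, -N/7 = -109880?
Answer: 1027618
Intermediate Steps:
N = 769160 (N = -7*(-109880) = 769160)
(N + 289517) + E = (769160 + 289517) - 31059 = 1058677 - 31059 = 1027618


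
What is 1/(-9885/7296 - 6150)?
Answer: -2432/14960095 ≈ -0.00016257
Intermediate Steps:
1/(-9885/7296 - 6150) = 1/(-9885*1/7296 - 6150) = 1/(-3295/2432 - 6150) = 1/(-14960095/2432) = -2432/14960095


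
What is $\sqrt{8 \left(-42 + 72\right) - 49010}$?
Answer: $i \sqrt{48770} \approx 220.84 i$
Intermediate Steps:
$\sqrt{8 \left(-42 + 72\right) - 49010} = \sqrt{8 \cdot 30 - 49010} = \sqrt{240 - 49010} = \sqrt{-48770} = i \sqrt{48770}$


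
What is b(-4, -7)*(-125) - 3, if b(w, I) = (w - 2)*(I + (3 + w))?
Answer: -6003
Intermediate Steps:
b(w, I) = (-2 + w)*(3 + I + w)
b(-4, -7)*(-125) - 3 = (-6 - 4 + (-4)**2 - 2*(-7) - 7*(-4))*(-125) - 3 = (-6 - 4 + 16 + 14 + 28)*(-125) - 3 = 48*(-125) - 3 = -6000 - 3 = -6003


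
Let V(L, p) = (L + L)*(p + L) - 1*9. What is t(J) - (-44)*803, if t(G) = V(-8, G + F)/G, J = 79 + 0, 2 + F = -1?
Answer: 2790131/79 ≈ 35318.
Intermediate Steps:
F = -3 (F = -2 - 1 = -3)
J = 79
V(L, p) = -9 + 2*L*(L + p) (V(L, p) = (2*L)*(L + p) - 9 = 2*L*(L + p) - 9 = -9 + 2*L*(L + p))
t(G) = (167 - 16*G)/G (t(G) = (-9 + 2*(-8)**2 + 2*(-8)*(G - 3))/G = (-9 + 2*64 + 2*(-8)*(-3 + G))/G = (-9 + 128 + (48 - 16*G))/G = (167 - 16*G)/G)
t(J) - (-44)*803 = (-16 + 167/79) - (-44)*803 = (-16 + 167*(1/79)) - 1*(-35332) = (-16 + 167/79) + 35332 = -1097/79 + 35332 = 2790131/79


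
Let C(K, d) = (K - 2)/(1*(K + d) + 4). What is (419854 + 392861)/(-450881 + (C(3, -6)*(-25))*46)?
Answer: -270905/150677 ≈ -1.7979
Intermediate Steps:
C(K, d) = (-2 + K)/(4 + K + d) (C(K, d) = (-2 + K)/((K + d) + 4) = (-2 + K)/(4 + K + d))
(419854 + 392861)/(-450881 + (C(3, -6)*(-25))*46) = (419854 + 392861)/(-450881 + (((-2 + 3)/(4 + 3 - 6))*(-25))*46) = 812715/(-450881 + ((1/1)*(-25))*46) = 812715/(-450881 + ((1*1)*(-25))*46) = 812715/(-450881 + (1*(-25))*46) = 812715/(-450881 - 25*46) = 812715/(-450881 - 1150) = 812715/(-452031) = 812715*(-1/452031) = -270905/150677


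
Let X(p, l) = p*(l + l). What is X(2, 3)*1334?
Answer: 16008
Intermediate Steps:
X(p, l) = 2*l*p (X(p, l) = p*(2*l) = 2*l*p)
X(2, 3)*1334 = (2*3*2)*1334 = 12*1334 = 16008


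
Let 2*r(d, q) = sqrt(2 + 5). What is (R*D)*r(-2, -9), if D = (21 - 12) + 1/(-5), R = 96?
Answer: 2112*sqrt(7)/5 ≈ 1117.6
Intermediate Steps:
r(d, q) = sqrt(7)/2 (r(d, q) = sqrt(2 + 5)/2 = sqrt(7)/2)
D = 44/5 (D = 9 - 1/5 = 44/5 ≈ 8.8000)
(R*D)*r(-2, -9) = (96*(44/5))*(sqrt(7)/2) = 4224*(sqrt(7)/2)/5 = 2112*sqrt(7)/5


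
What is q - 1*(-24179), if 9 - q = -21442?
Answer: 45630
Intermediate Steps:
q = 21451 (q = 9 - 1*(-21442) = 9 + 21442 = 21451)
q - 1*(-24179) = 21451 - 1*(-24179) = 21451 + 24179 = 45630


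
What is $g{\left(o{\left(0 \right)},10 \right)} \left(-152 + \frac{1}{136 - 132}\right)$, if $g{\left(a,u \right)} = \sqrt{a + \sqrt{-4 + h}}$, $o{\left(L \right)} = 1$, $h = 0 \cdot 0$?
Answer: $- \frac{607 \sqrt{1 + 2 i}}{4} \approx -193.03 - 119.3 i$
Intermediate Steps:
$h = 0$
$g{\left(a,u \right)} = \sqrt{a + 2 i}$ ($g{\left(a,u \right)} = \sqrt{a + \sqrt{-4 + 0}} = \sqrt{a + \sqrt{-4}} = \sqrt{a + 2 i}$)
$g{\left(o{\left(0 \right)},10 \right)} \left(-152 + \frac{1}{136 - 132}\right) = \sqrt{1 + 2 i} \left(-152 + \frac{1}{136 - 132}\right) = \sqrt{1 + 2 i} \left(-152 + \frac{1}{4}\right) = \sqrt{1 + 2 i} \left(- \frac{607}{4}\right) = - \frac{607 \sqrt{1 + 2 i}}{4}$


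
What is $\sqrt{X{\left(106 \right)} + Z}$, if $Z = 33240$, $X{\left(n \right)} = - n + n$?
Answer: $2 \sqrt{8310} \approx 182.32$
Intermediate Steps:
$X{\left(n \right)} = 0$
$\sqrt{X{\left(106 \right)} + Z} = \sqrt{0 + 33240} = \sqrt{33240} = 2 \sqrt{8310}$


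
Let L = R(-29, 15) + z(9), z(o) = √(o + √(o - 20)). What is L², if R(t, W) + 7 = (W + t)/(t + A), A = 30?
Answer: (21 - √(9 + I*√11))² ≈ 321.95 - 19.527*I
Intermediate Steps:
R(t, W) = -7 + (W + t)/(30 + t) (R(t, W) = -7 + (W + t)/(t + 30) = -7 + (W + t)/(30 + t))
z(o) = √(o + √(-20 + o))
L = -21 + √(9 + I*√11) (L = (-210 + 15 - 6*(-29))/(30 - 29) + √(9 + √(-20 + 9)) = (-210 + 15 + 174)/1 + √(9 + √(-11)) = 1*(-21) + √(9 + I*√11) = -21 + √(9 + I*√11) ≈ -17.951 + 0.5439*I)
L² = (-21 + √(9 + I*√11))²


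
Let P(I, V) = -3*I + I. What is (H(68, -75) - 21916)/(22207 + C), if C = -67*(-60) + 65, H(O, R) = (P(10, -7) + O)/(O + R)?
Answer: -38365/46011 ≈ -0.83382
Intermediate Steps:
P(I, V) = -2*I
H(O, R) = (-20 + O)/(O + R) (H(O, R) = (-2*10 + O)/(O + R) = (-20 + O)/(O + R))
C = 4085 (C = 4020 + 65 = 4085)
(H(68, -75) - 21916)/(22207 + C) = ((-20 + 68)/(68 - 75) - 21916)/(22207 + 4085) = (48/(-7) - 21916)/26292 = (-1/7*48 - 21916)*(1/26292) = (-48/7 - 21916)*(1/26292) = -153460/7*1/26292 = -38365/46011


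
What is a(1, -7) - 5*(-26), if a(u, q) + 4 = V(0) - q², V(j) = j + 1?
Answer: 78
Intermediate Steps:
V(j) = 1 + j
a(u, q) = -3 - q² (a(u, q) = -4 + ((1 + 0) - q²) = -4 + (1 - q²) = -3 - q²)
a(1, -7) - 5*(-26) = (-3 - 1*(-7)²) - 5*(-26) = (-3 - 1*49) + 130 = (-3 - 49) + 130 = -52 + 130 = 78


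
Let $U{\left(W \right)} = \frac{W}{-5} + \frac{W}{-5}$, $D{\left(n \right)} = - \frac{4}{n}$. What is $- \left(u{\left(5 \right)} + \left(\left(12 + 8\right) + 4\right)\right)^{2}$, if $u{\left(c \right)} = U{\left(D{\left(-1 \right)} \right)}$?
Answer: $- \frac{12544}{25} \approx -501.76$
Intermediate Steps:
$U{\left(W \right)} = - \frac{2 W}{5}$ ($U{\left(W \right)} = W \left(- \frac{1}{5}\right) + W \left(- \frac{1}{5}\right) = - \frac{W}{5} - \frac{W}{5} = - \frac{2 W}{5}$)
$u{\left(c \right)} = - \frac{8}{5}$ ($u{\left(c \right)} = - \frac{2 \left(- \frac{4}{-1}\right)}{5} = - \frac{2 \left(\left(-4\right) \left(-1\right)\right)}{5} = \left(- \frac{2}{5}\right) 4 = - \frac{8}{5}$)
$- \left(u{\left(5 \right)} + \left(\left(12 + 8\right) + 4\right)\right)^{2} = - \left(- \frac{8}{5} + \left(\left(12 + 8\right) + 4\right)\right)^{2} = - \left(- \frac{8}{5} + \left(20 + 4\right)\right)^{2} = - \left(- \frac{8}{5} + 24\right)^{2} = - \left(\frac{112}{5}\right)^{2} = \left(-1\right) \frac{12544}{25} = - \frac{12544}{25}$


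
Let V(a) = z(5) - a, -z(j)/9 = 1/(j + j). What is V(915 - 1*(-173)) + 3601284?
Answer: 36001951/10 ≈ 3.6002e+6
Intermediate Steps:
z(j) = -9/(2*j) (z(j) = -9/(j + j) = -9*1/(2*j) = -9/(2*j))
V(a) = -9/10 - a (V(a) = -9/2/5 - a = -9/2*⅕ - a = -9/10 - a)
V(915 - 1*(-173)) + 3601284 = (-9/10 - (915 - 1*(-173))) + 3601284 = (-9/10 - (915 + 173)) + 3601284 = (-9/10 - 1*1088) + 3601284 = (-9/10 - 1088) + 3601284 = -10889/10 + 3601284 = 36001951/10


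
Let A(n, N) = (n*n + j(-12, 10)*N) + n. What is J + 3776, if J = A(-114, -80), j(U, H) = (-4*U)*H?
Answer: -21742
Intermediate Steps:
j(U, H) = -4*H*U
A(n, N) = n + n**2 + 480*N (A(n, N) = (n*n + (-4*10*(-12))*N) + n = (n**2 + 480*N) + n = n + n**2 + 480*N)
J = -25518 (J = -114 + (-114)**2 + 480*(-80) = -114 + 12996 - 38400 = -25518)
J + 3776 = -25518 + 3776 = -21742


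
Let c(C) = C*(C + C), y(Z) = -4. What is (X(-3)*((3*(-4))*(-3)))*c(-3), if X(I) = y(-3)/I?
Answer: 864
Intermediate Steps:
c(C) = 2*C² (c(C) = C*(2*C) = 2*C²)
X(I) = -4/I
(X(-3)*((3*(-4))*(-3)))*c(-3) = ((-4/(-3))*((3*(-4))*(-3)))*(2*(-3)²) = ((-4*(-⅓))*(-12*(-3)))*(2*9) = ((4/3)*36)*18 = 48*18 = 864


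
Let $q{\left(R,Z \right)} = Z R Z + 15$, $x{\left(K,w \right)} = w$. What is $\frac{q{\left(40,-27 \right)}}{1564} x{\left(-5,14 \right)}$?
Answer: $\frac{204225}{782} \approx 261.16$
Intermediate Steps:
$q{\left(R,Z \right)} = 15 + R Z^{2}$ ($q{\left(R,Z \right)} = R Z Z + 15 = R Z^{2} + 15 = 15 + R Z^{2}$)
$\frac{q{\left(40,-27 \right)}}{1564} x{\left(-5,14 \right)} = \frac{15 + 40 \left(-27\right)^{2}}{1564} \cdot 14 = \left(15 + 40 \cdot 729\right) \frac{1}{1564} \cdot 14 = \left(15 + 29160\right) \frac{1}{1564} \cdot 14 = 29175 \cdot \frac{1}{1564} \cdot 14 = \frac{29175}{1564} \cdot 14 = \frac{204225}{782}$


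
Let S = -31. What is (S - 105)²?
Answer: 18496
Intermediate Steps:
(S - 105)² = (-31 - 105)² = (-136)² = 18496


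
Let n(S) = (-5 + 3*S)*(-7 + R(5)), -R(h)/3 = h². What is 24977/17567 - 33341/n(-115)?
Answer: 18734079/72024700 ≈ 0.26011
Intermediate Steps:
R(h) = -3*h²
n(S) = 410 - 246*S (n(S) = (-5 + 3*S)*(-7 - 3*5²) = (-5 + 3*S)*(-7 - 3*25) = (-5 + 3*S)*(-7 - 75) = (-5 + 3*S)*(-82) = 410 - 246*S)
24977/17567 - 33341/n(-115) = 24977/17567 - 33341/(410 - 246*(-115)) = 24977*(1/17567) - 33341/(410 + 28290) = 24977/17567 - 33341/28700 = 24977/17567 - 33341*1/28700 = 24977/17567 - 4763/4100 = 18734079/72024700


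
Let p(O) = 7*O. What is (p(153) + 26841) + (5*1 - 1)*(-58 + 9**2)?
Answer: 28004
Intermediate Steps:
(p(153) + 26841) + (5*1 - 1)*(-58 + 9**2) = (7*153 + 26841) + (5*1 - 1)*(-58 + 9**2) = (1071 + 26841) + (5 - 1)*(-58 + 81) = 27912 + 4*23 = 27912 + 92 = 28004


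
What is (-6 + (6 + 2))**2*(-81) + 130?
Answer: -194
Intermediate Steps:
(-6 + (6 + 2))**2*(-81) + 130 = (-6 + 8)**2*(-81) + 130 = 2**2*(-81) + 130 = 4*(-81) + 130 = -324 + 130 = -194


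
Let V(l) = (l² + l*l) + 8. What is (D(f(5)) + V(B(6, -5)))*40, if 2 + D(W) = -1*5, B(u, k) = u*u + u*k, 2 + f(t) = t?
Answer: 2920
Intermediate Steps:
f(t) = -2 + t
B(u, k) = u² + k*u
D(W) = -7 (D(W) = -2 - 1*5 = -2 - 5 = -7)
V(l) = 8 + 2*l² (V(l) = (l² + l²) + 8 = 2*l² + 8 = 8 + 2*l²)
(D(f(5)) + V(B(6, -5)))*40 = (-7 + (8 + 2*(6*(-5 + 6))²))*40 = (-7 + (8 + 2*(6*1)²))*40 = (-7 + (8 + 2*6²))*40 = (-7 + (8 + 2*36))*40 = (-7 + (8 + 72))*40 = (-7 + 80)*40 = 73*40 = 2920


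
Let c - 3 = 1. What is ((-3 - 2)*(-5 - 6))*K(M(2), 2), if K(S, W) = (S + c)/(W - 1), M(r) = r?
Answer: 330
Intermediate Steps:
c = 4 (c = 3 + 1 = 4)
K(S, W) = (4 + S)/(-1 + W) (K(S, W) = (S + 4)/(W - 1) = (4 + S)/(-1 + W))
((-3 - 2)*(-5 - 6))*K(M(2), 2) = ((-3 - 2)*(-5 - 6))*((4 + 2)/(-1 + 2)) = (-5*(-11))*(6/1) = 55*(1*6) = 55*6 = 330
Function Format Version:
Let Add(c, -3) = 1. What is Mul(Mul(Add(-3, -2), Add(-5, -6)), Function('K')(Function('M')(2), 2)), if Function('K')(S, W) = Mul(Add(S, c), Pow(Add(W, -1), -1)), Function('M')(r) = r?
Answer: 330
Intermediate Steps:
c = 4 (c = Add(3, 1) = 4)
Function('K')(S, W) = Mul(Pow(Add(-1, W), -1), Add(4, S)) (Function('K')(S, W) = Mul(Add(S, 4), Pow(Add(W, -1), -1)) = Mul(Add(4, S), Pow(Add(-1, W), -1)) = Mul(Pow(Add(-1, W), -1), Add(4, S)))
Mul(Mul(Add(-3, -2), Add(-5, -6)), Function('K')(Function('M')(2), 2)) = Mul(Mul(Add(-3, -2), Add(-5, -6)), Mul(Pow(Add(-1, 2), -1), Add(4, 2))) = Mul(Mul(-5, -11), Mul(Pow(1, -1), 6)) = Mul(55, Mul(1, 6)) = Mul(55, 6) = 330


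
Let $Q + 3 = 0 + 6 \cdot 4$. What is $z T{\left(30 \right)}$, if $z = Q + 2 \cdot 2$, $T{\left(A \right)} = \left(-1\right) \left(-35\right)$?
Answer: $875$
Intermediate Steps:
$T{\left(A \right)} = 35$
$Q = 21$ ($Q = -3 + \left(0 + 6 \cdot 4\right) = -3 + \left(0 + 24\right) = -3 + 24 = 21$)
$z = 25$ ($z = 21 + 2 \cdot 2 = 21 + 4 = 25$)
$z T{\left(30 \right)} = 25 \cdot 35 = 875$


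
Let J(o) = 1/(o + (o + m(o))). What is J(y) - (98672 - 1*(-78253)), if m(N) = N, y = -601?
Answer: -318995776/1803 ≈ -1.7693e+5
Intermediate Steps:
J(o) = 1/(3*o) (J(o) = 1/(o + (o + o)) = 1/(o + 2*o) = 1/(3*o))
J(y) - (98672 - 1*(-78253)) = (1/3)/(-601) - (98672 - 1*(-78253)) = (1/3)*(-1/601) - (98672 + 78253) = -1/1803 - 1*176925 = -1/1803 - 176925 = -318995776/1803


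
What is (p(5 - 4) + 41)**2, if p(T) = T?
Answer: 1764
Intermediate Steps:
(p(5 - 4) + 41)**2 = ((5 - 4) + 41)**2 = (1 + 41)**2 = 42**2 = 1764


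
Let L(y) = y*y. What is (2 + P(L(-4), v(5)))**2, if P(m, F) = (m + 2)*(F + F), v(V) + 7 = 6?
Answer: 1156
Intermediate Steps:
L(y) = y**2
v(V) = -1 (v(V) = -7 + 6 = -1)
P(m, F) = 2*F*(2 + m) (P(m, F) = (2 + m)*(2*F) = 2*F*(2 + m))
(2 + P(L(-4), v(5)))**2 = (2 + 2*(-1)*(2 + (-4)**2))**2 = (2 + 2*(-1)*(2 + 16))**2 = (2 + 2*(-1)*18)**2 = (2 - 36)**2 = (-34)**2 = 1156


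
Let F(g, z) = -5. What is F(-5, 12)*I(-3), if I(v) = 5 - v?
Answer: -40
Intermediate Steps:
F(-5, 12)*I(-3) = -5*(5 - 1*(-3)) = -5*(5 + 3) = -5*8 = -40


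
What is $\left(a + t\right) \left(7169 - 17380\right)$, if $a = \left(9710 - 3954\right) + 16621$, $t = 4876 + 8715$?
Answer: $-367269248$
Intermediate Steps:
$t = 13591$
$a = 22377$ ($a = 5756 + 16621 = 22377$)
$\left(a + t\right) \left(7169 - 17380\right) = \left(22377 + 13591\right) \left(7169 - 17380\right) = 35968 \left(-10211\right) = -367269248$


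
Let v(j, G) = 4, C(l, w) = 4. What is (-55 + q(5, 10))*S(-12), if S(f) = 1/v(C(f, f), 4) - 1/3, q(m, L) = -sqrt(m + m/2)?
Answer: 55/12 + sqrt(30)/24 ≈ 4.8116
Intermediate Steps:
q(m, L) = -sqrt(6)*sqrt(m)/2 (q(m, L) = -sqrt(m + m*(1/2)) = -sqrt(m + m/2) = -sqrt(3*m/2) = -sqrt(6)*sqrt(m)/2)
S(f) = -1/12 (S(f) = 1/4 - 1/3 = -1/12)
(-55 + q(5, 10))*S(-12) = (-55 - sqrt(6)*sqrt(5)/2)*(-1/12) = (-55 - sqrt(30)/2)*(-1/12) = 55/12 + sqrt(30)/24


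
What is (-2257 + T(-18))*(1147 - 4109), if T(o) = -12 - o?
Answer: 6667462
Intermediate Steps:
(-2257 + T(-18))*(1147 - 4109) = (-2257 + (-12 - 1*(-18)))*(1147 - 4109) = (-2257 + (-12 + 18))*(-2962) = (-2257 + 6)*(-2962) = -2251*(-2962) = 6667462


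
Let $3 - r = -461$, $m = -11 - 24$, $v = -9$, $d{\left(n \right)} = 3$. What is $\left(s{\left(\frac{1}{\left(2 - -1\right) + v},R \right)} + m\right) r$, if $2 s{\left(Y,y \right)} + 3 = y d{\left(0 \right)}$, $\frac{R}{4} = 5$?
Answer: $-3016$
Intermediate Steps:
$R = 20$ ($R = 4 \cdot 5 = 20$)
$m = -35$ ($m = -11 - 24 = -35$)
$r = 464$ ($r = 3 - -461 = 3 + 461 = 464$)
$s{\left(Y,y \right)} = - \frac{3}{2} + \frac{3 y}{2}$ ($s{\left(Y,y \right)} = - \frac{3}{2} + \frac{y 3}{2} = - \frac{3}{2} + \frac{3 y}{2}$)
$\left(s{\left(\frac{1}{\left(2 - -1\right) + v},R \right)} + m\right) r = \left(\left(- \frac{3}{2} + \frac{3}{2} \cdot 20\right) - 35\right) 464 = \left(\left(- \frac{3}{2} + 30\right) - 35\right) 464 = \left(\frac{57}{2} - 35\right) 464 = \left(- \frac{13}{2}\right) 464 = -3016$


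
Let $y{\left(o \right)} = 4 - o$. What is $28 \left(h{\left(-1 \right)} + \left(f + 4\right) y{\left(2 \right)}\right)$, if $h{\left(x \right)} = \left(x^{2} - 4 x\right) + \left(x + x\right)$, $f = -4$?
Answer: $84$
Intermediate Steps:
$h{\left(x \right)} = x^{2} - 2 x$ ($h{\left(x \right)} = \left(x^{2} - 4 x\right) + 2 x = x^{2} - 2 x$)
$28 \left(h{\left(-1 \right)} + \left(f + 4\right) y{\left(2 \right)}\right) = 28 \left(- (-2 - 1) + \left(-4 + 4\right) \left(4 - 2\right)\right) = 28 \left(\left(-1\right) \left(-3\right) + 0 \left(4 - 2\right)\right) = 28 \left(3 + 0 \cdot 2\right) = 28 \left(3 + 0\right) = 28 \cdot 3 = 84$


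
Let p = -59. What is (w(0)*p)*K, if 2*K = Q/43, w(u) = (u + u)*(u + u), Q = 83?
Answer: 0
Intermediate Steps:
w(u) = 4*u² (w(u) = (2*u)*(2*u) = 4*u²)
K = 83/86 (K = (83/43)/2 = (83*(1/43))/2 = (½)*(83/43) = 83/86 ≈ 0.96512)
(w(0)*p)*K = ((4*0²)*(-59))*(83/86) = ((4*0)*(-59))*(83/86) = (0*(-59))*(83/86) = 0*(83/86) = 0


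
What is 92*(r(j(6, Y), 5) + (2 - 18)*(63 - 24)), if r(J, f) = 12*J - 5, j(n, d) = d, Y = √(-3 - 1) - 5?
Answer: -63388 + 2208*I ≈ -63388.0 + 2208.0*I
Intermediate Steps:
Y = -5 + 2*I (Y = √(-4) - 5 = 2*I - 5 = -5 + 2*I ≈ -5.0 + 2.0*I)
r(J, f) = -5 + 12*J
92*(r(j(6, Y), 5) + (2 - 18)*(63 - 24)) = 92*((-5 + 12*(-5 + 2*I)) + (2 - 18)*(63 - 24)) = 92*((-5 + (-60 + 24*I)) - 16*39) = 92*((-65 + 24*I) - 624) = 92*(-689 + 24*I) = -63388 + 2208*I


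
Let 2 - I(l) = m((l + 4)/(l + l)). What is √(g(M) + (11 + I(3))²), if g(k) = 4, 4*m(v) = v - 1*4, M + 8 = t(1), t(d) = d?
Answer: √110545/24 ≈ 13.853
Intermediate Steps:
M = -7 (M = -8 + 1 = -7)
m(v) = -1 + v/4 (m(v) = (v - 1*4)/4 = (v - 4)/4 = (-4 + v)/4 = -1 + v/4)
I(l) = 3 - (4 + l)/(8*l) (I(l) = 2 - (-1 + ((l + 4)/(l + l))/4) = 2 - (-1 + ((4 + l)/((2*l)))/4) = 2 - (-1 + ((4 + l)*(1/(2*l)))/4) = 2 - (-1 + ((4 + l)/(2*l))/4) = 2 - (-1 + (4 + l)/(8*l)) = 2 + (1 - (4 + l)/(8*l)) = 3 - (4 + l)/(8*l))
√(g(M) + (11 + I(3))²) = √(4 + (11 + (⅛)*(-4 + 23*3)/3)²) = √(4 + (11 + (⅛)*(⅓)*(-4 + 69))²) = √(4 + (11 + (⅛)*(⅓)*65)²) = √(4 + (11 + 65/24)²) = √(4 + (329/24)²) = √(4 + 108241/576) = √(110545/576) = √110545/24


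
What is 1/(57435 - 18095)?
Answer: 1/39340 ≈ 2.5419e-5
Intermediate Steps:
1/(57435 - 18095) = 1/39340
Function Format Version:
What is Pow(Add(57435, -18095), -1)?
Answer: Rational(1, 39340) ≈ 2.5419e-5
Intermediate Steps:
Pow(Add(57435, -18095), -1) = Pow(39340, -1) = Rational(1, 39340)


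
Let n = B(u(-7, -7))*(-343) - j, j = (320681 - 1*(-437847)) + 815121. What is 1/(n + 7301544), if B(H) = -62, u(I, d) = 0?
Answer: 1/5749161 ≈ 1.7394e-7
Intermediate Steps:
j = 1573649 (j = (320681 + 437847) + 815121 = 758528 + 815121 = 1573649)
n = -1552383 (n = -62*(-343) - 1*1573649 = 21266 - 1573649 = -1552383)
1/(n + 7301544) = 1/(-1552383 + 7301544) = 1/5749161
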